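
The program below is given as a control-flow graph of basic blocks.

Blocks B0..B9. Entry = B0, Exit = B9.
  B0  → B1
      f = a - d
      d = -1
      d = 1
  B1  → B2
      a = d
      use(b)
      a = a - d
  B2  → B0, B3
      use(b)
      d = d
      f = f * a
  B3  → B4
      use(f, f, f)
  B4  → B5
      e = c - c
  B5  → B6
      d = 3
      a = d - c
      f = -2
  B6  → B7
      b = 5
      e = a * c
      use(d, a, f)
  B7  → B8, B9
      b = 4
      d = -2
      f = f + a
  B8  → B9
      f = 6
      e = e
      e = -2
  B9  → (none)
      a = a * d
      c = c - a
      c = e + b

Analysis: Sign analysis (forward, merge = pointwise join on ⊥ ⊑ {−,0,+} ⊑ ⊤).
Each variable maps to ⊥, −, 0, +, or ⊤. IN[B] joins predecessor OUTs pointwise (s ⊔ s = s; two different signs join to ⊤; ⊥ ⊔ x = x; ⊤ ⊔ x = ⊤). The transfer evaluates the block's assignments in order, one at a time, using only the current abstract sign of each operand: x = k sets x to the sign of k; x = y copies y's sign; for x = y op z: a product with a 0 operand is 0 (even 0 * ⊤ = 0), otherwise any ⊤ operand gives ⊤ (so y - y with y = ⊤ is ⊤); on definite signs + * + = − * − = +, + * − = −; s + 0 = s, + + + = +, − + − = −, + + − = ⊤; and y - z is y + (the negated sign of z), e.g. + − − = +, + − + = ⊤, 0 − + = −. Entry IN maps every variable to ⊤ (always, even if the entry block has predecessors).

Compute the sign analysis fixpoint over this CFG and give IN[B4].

Fixpoint table:
  B0: | IN=(all ⊤) | OUT={d:+; rest ⊤}
  B1: | IN={d:+; rest ⊤} | OUT={d:+; rest ⊤}
  B2: | IN={d:+; rest ⊤} | OUT={d:+; rest ⊤}
  B3: | IN={d:+; rest ⊤} | OUT={d:+; rest ⊤}
  B4: | IN={d:+; rest ⊤} | OUT={d:+; rest ⊤}
  B5: | IN={d:+; rest ⊤} | OUT={d:+, f:-; rest ⊤}
  B6: | IN={d:+, f:-; rest ⊤} | OUT={b:+, d:+, f:-; rest ⊤}
  B7: | IN={b:+, d:+, f:-; rest ⊤} | OUT={b:+, d:-; rest ⊤}
  B8: | IN={b:+, d:-; rest ⊤} | OUT={b:+, d:-, e:-, f:+; rest ⊤}
  B9: | IN={b:+, d:-; rest ⊤} | OUT={b:+, d:-; rest ⊤}

Merge at B4: IN[B4] = OUT[B3] = {a: ⊤, b: ⊤, c: ⊤, d: +, e: ⊤, f: ⊤}

Answer: {a: ⊤, b: ⊤, c: ⊤, d: +, e: ⊤, f: ⊤}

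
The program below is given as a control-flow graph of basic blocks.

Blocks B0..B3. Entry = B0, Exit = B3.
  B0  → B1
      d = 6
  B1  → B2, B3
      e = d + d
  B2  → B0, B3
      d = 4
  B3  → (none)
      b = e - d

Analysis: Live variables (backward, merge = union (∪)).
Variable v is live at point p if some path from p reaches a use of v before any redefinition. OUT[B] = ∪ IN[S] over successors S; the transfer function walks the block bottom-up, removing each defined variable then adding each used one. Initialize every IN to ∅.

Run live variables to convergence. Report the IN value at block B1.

Answer: {d}

Trace:
Fixpoint table:
  B0:   IN={}   OUT={d}
  B1:   IN={d}   OUT={d, e}
  B2:   IN={e}   OUT={d, e}
  B3:   IN={d, e}   OUT={}

Merge at B1: OUT[B1] = IN[B2] ⊔ IN[B3] = {d, e}
Applying B1's transfer function to that OUT value gives IN[B1] (row B1 above).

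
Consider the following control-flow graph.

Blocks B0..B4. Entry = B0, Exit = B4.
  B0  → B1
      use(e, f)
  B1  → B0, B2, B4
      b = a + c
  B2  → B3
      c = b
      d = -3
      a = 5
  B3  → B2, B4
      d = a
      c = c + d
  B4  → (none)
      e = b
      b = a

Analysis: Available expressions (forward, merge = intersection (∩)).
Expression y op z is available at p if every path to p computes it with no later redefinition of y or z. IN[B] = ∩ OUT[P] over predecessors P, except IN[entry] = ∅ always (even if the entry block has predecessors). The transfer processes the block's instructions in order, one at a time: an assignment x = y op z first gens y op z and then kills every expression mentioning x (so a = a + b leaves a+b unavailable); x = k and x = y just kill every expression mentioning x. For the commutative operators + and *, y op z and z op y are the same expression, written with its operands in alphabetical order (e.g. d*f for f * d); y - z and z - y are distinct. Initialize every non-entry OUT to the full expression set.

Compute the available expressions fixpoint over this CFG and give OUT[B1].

Answer: {a+c}

Derivation:
Converged values:
  B0:  IN={}  OUT={}
  B1:  IN={}  OUT={a+c}
  B2:  IN={}  OUT={}
  B3:  IN={}  OUT={}
  B4:  IN={}  OUT={}

Merge at B1: IN[B1] = OUT[B0] = {}
Applying B1's transfer function to that IN value gives OUT[B1] (row B1 above).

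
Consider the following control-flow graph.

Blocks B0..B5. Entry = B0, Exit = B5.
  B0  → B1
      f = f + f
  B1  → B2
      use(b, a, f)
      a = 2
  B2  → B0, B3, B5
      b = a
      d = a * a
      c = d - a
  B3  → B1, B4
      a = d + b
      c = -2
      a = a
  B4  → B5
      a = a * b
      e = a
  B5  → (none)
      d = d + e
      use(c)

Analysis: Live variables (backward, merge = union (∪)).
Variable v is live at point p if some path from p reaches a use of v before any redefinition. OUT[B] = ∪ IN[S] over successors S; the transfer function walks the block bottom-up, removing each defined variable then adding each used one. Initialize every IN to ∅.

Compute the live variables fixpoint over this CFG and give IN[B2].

Per-block solution:
  B0:   IN={a, b, e, f}   OUT={a, b, e, f}
  B1:   IN={a, b, e, f}   OUT={a, e, f}
  B2:   IN={a, e, f}   OUT={a, b, c, d, e, f}
  B3:   IN={b, d, e, f}   OUT={a, b, c, d, e, f}
  B4:   IN={a, b, c, d}   OUT={c, d, e}
  B5:   IN={c, d, e}   OUT={}

Merge at B2: OUT[B2] = IN[B0] ⊔ IN[B3] ⊔ IN[B5] = {a, b, c, d, e, f}
Applying B2's transfer function to that OUT value gives IN[B2] (row B2 above).

Answer: {a, e, f}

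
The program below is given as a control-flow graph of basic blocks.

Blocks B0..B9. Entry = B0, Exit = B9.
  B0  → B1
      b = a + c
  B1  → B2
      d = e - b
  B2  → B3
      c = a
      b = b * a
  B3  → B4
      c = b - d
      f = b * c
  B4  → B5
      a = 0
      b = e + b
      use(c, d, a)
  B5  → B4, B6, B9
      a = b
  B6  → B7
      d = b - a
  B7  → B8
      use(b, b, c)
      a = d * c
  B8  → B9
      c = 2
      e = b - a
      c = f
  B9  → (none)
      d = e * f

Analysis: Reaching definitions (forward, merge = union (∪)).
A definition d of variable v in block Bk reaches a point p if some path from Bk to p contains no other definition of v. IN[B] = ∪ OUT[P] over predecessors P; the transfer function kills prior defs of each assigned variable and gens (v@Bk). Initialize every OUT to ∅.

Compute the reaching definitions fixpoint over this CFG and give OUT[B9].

Answer: {a@B5, a@B7, b@B4, c@B3, c@B8, d@B9, e@B8, f@B3}

Working:
Per-block solution:
  B0:   IN={}   OUT={b@B0}
  B1:   IN={b@B0}   OUT={b@B0, d@B1}
  B2:   IN={b@B0, d@B1}   OUT={b@B2, c@B2, d@B1}
  B3:   IN={b@B2, c@B2, d@B1}   OUT={b@B2, c@B3, d@B1, f@B3}
  B4:   IN={a@B5, b@B2, b@B4, c@B3, d@B1, f@B3}   OUT={a@B4, b@B4, c@B3, d@B1, f@B3}
  B5:   IN={a@B4, b@B4, c@B3, d@B1, f@B3}   OUT={a@B5, b@B4, c@B3, d@B1, f@B3}
  B6:   IN={a@B5, b@B4, c@B3, d@B1, f@B3}   OUT={a@B5, b@B4, c@B3, d@B6, f@B3}
  B7:   IN={a@B5, b@B4, c@B3, d@B6, f@B3}   OUT={a@B7, b@B4, c@B3, d@B6, f@B3}
  B8:   IN={a@B7, b@B4, c@B3, d@B6, f@B3}   OUT={a@B7, b@B4, c@B8, d@B6, e@B8, f@B3}
  B9:   IN={a@B5, a@B7, b@B4, c@B3, c@B8, d@B1, d@B6, e@B8, f@B3}   OUT={a@B5, a@B7, b@B4, c@B3, c@B8, d@B9, e@B8, f@B3}

Merge at B9: IN[B9] = OUT[B5] ⊔ OUT[B8] = {a@B5, a@B7, b@B4, c@B3, c@B8, d@B1, d@B6, e@B8, f@B3}
Applying B9's transfer function to that IN value gives OUT[B9] (row B9 above).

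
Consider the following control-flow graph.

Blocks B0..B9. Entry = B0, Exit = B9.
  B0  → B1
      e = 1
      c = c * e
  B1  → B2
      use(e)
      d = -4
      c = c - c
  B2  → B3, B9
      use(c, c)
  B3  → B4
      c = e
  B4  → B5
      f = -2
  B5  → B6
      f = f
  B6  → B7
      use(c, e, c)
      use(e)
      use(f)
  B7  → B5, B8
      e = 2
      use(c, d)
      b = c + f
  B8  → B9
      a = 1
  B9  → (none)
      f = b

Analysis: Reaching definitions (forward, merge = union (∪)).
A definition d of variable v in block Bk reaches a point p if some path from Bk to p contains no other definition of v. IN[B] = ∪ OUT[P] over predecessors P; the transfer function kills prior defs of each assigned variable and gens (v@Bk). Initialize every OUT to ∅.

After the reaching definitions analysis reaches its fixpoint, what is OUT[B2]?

Fixpoint table:
  B0: | IN={} | OUT={c@B0, e@B0}
  B1: | IN={c@B0, e@B0} | OUT={c@B1, d@B1, e@B0}
  B2: | IN={c@B1, d@B1, e@B0} | OUT={c@B1, d@B1, e@B0}
  B3: | IN={c@B1, d@B1, e@B0} | OUT={c@B3, d@B1, e@B0}
  B4: | IN={c@B3, d@B1, e@B0} | OUT={c@B3, d@B1, e@B0, f@B4}
  B5: | IN={b@B7, c@B3, d@B1, e@B0, e@B7, f@B4, f@B5} | OUT={b@B7, c@B3, d@B1, e@B0, e@B7, f@B5}
  B6: | IN={b@B7, c@B3, d@B1, e@B0, e@B7, f@B5} | OUT={b@B7, c@B3, d@B1, e@B0, e@B7, f@B5}
  B7: | IN={b@B7, c@B3, d@B1, e@B0, e@B7, f@B5} | OUT={b@B7, c@B3, d@B1, e@B7, f@B5}
  B8: | IN={b@B7, c@B3, d@B1, e@B7, f@B5} | OUT={a@B8, b@B7, c@B3, d@B1, e@B7, f@B5}
  B9: | IN={a@B8, b@B7, c@B1, c@B3, d@B1, e@B0, e@B7, f@B5} | OUT={a@B8, b@B7, c@B1, c@B3, d@B1, e@B0, e@B7, f@B9}

Merge at B2: IN[B2] = OUT[B1] = {c@B1, d@B1, e@B0}
Applying B2's transfer function to that IN value gives OUT[B2] (row B2 above).

Answer: {c@B1, d@B1, e@B0}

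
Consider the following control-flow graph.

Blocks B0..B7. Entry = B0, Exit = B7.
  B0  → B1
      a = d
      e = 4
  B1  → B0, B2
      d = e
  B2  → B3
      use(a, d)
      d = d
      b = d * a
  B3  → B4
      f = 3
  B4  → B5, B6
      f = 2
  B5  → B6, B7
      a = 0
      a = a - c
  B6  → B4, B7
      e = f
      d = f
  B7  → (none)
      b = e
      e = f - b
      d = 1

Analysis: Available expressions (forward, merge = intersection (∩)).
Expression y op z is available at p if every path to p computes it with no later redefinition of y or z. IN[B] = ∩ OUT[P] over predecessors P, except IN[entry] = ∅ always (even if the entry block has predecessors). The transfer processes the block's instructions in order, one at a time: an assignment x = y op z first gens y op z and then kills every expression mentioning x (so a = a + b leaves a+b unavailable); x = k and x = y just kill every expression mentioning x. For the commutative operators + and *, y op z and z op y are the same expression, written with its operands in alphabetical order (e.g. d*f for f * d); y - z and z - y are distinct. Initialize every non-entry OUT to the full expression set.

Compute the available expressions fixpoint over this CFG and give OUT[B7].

Fixpoint table:
  B0:  IN={}  OUT={}
  B1:  IN={}  OUT={}
  B2:  IN={}  OUT={a*d}
  B3:  IN={a*d}  OUT={a*d}
  B4:  IN={}  OUT={}
  B5:  IN={}  OUT={}
  B6:  IN={}  OUT={}
  B7:  IN={}  OUT={f-b}

Merge at B7: IN[B7] = OUT[B5] ∩ OUT[B6] = {}
Applying B7's transfer function to that IN value gives OUT[B7] (row B7 above).

Answer: {f-b}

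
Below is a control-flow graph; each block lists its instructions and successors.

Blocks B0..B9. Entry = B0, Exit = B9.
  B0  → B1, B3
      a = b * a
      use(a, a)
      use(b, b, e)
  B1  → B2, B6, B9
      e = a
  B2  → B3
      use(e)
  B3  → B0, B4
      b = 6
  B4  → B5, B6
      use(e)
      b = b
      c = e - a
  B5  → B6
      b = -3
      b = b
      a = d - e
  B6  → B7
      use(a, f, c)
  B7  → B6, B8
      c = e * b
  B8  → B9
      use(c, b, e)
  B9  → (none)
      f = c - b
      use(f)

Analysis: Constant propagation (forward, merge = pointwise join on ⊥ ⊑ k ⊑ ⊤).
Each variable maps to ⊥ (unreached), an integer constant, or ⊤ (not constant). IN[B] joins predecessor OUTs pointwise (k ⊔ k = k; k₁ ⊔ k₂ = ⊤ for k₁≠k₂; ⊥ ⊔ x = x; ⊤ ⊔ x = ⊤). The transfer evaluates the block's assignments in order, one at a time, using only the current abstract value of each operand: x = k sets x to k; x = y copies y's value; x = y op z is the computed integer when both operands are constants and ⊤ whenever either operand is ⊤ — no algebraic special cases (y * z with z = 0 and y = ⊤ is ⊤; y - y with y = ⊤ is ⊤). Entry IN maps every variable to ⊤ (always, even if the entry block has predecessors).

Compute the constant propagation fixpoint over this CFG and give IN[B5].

Answer: {a: ⊤, b: 6, c: ⊤, d: ⊤, e: ⊤, f: ⊤}

Working:
Fixpoint table:
  B0:   IN=(all ⊤)   OUT=(all ⊤)
  B1:   IN=(all ⊤)   OUT=(all ⊤)
  B2:   IN=(all ⊤)   OUT=(all ⊤)
  B3:   IN=(all ⊤)   OUT={b:6; rest ⊤}
  B4:   IN={b:6; rest ⊤}   OUT={b:6; rest ⊤}
  B5:   IN={b:6; rest ⊤}   OUT={b:-3; rest ⊤}
  B6:   IN=(all ⊤)   OUT=(all ⊤)
  B7:   IN=(all ⊤)   OUT=(all ⊤)
  B8:   IN=(all ⊤)   OUT=(all ⊤)
  B9:   IN=(all ⊤)   OUT=(all ⊤)

Merge at B5: IN[B5] = OUT[B4] = {a: ⊤, b: 6, c: ⊤, d: ⊤, e: ⊤, f: ⊤}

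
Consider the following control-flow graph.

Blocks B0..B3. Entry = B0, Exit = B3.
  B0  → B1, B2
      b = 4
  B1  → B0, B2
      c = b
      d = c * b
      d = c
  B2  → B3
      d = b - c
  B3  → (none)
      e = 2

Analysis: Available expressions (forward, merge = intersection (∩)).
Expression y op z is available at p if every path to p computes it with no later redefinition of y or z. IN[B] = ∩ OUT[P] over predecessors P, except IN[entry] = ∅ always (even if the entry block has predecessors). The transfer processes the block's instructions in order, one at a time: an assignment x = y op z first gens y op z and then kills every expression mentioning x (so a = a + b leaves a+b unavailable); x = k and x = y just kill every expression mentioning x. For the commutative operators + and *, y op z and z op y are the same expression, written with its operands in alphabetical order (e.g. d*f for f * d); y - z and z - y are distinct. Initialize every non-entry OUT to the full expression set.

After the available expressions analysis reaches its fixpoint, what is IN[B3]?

Converged values:
  B0: | IN={} | OUT={}
  B1: | IN={} | OUT={b*c}
  B2: | IN={} | OUT={b-c}
  B3: | IN={b-c} | OUT={b-c}

Merge at B3: IN[B3] = OUT[B2] = {b-c}

Answer: {b-c}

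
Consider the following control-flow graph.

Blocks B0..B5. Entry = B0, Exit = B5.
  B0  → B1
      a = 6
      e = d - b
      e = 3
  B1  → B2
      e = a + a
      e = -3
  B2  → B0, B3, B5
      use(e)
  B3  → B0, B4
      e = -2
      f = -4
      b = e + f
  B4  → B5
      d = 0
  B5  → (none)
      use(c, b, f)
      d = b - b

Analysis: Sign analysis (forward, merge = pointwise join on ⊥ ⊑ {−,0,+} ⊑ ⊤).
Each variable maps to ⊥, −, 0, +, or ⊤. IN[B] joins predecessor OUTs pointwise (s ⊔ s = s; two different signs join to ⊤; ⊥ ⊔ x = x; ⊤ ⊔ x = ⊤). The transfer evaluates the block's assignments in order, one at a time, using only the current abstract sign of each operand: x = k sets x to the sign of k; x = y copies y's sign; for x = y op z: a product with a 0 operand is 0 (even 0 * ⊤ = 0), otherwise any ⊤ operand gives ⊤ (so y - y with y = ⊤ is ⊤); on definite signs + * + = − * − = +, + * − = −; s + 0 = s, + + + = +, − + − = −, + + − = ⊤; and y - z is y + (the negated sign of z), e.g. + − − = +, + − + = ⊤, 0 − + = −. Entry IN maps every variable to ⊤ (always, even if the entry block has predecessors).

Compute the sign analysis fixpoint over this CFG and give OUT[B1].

Answer: {a: +, b: ⊤, c: ⊤, d: ⊤, e: -, f: ⊤}

Derivation:
Converged values:
  B0:   IN=(all ⊤)   OUT={a:+, e:+; rest ⊤}
  B1:   IN={a:+, e:+; rest ⊤}   OUT={a:+, e:-; rest ⊤}
  B2:   IN={a:+, e:-; rest ⊤}   OUT={a:+, e:-; rest ⊤}
  B3:   IN={a:+, e:-; rest ⊤}   OUT={a:+, b:-, e:-, f:-; rest ⊤}
  B4:   IN={a:+, b:-, e:-, f:-; rest ⊤}   OUT={a:+, b:-, d:0, e:-, f:-; rest ⊤}
  B5:   IN={a:+, e:-; rest ⊤}   OUT={a:+, e:-; rest ⊤}

Merge at B1: IN[B1] = OUT[B0] = {a: +, b: ⊤, c: ⊤, d: ⊤, e: +, f: ⊤}
Applying B1's transfer function to that IN value gives OUT[B1] (row B1 above).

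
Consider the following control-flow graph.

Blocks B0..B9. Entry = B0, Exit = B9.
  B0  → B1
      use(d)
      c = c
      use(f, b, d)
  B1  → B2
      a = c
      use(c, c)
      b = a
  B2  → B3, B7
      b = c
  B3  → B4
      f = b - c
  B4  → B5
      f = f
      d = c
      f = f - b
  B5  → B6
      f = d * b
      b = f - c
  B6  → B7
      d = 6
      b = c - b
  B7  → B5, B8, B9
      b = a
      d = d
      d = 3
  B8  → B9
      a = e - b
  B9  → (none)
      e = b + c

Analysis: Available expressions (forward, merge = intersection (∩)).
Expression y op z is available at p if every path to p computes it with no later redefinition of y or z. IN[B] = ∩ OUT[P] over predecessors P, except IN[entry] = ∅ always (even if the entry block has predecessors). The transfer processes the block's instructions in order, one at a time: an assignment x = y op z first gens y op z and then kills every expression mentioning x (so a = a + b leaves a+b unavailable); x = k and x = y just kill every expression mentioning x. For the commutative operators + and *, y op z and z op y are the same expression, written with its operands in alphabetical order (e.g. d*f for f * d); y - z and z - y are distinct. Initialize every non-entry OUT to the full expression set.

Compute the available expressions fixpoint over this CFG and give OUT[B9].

Answer: {b+c}

Derivation:
Per-block solution:
  B0:  IN={}  OUT={}
  B1:  IN={}  OUT={}
  B2:  IN={}  OUT={}
  B3:  IN={}  OUT={b-c}
  B4:  IN={b-c}  OUT={b-c}
  B5:  IN={}  OUT={f-c}
  B6:  IN={f-c}  OUT={f-c}
  B7:  IN={}  OUT={}
  B8:  IN={}  OUT={e-b}
  B9:  IN={}  OUT={b+c}

Merge at B9: IN[B9] = OUT[B7] ∩ OUT[B8] = {}
Applying B9's transfer function to that IN value gives OUT[B9] (row B9 above).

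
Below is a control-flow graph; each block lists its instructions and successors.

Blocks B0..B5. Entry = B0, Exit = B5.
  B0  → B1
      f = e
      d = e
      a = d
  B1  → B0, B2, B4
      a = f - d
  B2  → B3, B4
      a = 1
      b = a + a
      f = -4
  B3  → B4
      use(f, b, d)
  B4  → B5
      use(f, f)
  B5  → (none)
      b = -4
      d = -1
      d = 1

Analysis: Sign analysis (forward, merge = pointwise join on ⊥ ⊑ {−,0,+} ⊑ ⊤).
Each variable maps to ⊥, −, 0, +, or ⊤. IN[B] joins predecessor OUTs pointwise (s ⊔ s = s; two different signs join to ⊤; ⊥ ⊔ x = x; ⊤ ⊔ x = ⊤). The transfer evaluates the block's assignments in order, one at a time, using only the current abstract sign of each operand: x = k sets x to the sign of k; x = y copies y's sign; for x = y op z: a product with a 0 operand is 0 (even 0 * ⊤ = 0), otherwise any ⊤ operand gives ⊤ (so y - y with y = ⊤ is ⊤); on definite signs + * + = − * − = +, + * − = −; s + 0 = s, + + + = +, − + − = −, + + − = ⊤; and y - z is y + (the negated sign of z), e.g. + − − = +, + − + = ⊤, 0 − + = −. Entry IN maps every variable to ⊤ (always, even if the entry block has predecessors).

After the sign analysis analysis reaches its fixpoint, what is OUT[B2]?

Per-block solution:
  B0:   IN=(all ⊤)   OUT=(all ⊤)
  B1:   IN=(all ⊤)   OUT=(all ⊤)
  B2:   IN=(all ⊤)   OUT={a:+, b:+, f:-; rest ⊤}
  B3:   IN={a:+, b:+, f:-; rest ⊤}   OUT={a:+, b:+, f:-; rest ⊤}
  B4:   IN=(all ⊤)   OUT=(all ⊤)
  B5:   IN=(all ⊤)   OUT={b:-, d:+; rest ⊤}

Merge at B2: IN[B2] = OUT[B1] = {a: ⊤, b: ⊤, c: ⊤, d: ⊤, e: ⊤, f: ⊤}
Applying B2's transfer function to that IN value gives OUT[B2] (row B2 above).

Answer: {a: +, b: +, c: ⊤, d: ⊤, e: ⊤, f: -}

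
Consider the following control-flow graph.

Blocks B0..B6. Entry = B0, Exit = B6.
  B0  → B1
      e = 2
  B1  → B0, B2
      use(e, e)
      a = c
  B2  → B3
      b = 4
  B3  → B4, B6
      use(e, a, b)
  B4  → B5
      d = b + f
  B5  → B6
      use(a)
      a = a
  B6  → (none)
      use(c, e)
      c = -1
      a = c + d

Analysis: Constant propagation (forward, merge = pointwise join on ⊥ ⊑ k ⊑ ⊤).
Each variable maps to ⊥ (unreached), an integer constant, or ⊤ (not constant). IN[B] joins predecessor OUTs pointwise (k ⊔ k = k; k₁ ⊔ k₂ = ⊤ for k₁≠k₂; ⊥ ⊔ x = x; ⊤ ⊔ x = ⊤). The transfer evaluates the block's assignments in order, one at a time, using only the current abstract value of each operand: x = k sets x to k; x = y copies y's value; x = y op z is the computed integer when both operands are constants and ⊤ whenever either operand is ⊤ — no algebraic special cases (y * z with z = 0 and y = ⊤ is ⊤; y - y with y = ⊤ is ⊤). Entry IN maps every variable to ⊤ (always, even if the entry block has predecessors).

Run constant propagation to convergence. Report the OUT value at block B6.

Answer: {a: ⊤, b: 4, c: -1, d: ⊤, e: 2, f: ⊤}

Working:
Fixpoint table:
  B0:   IN=(all ⊤)   OUT={e:2; rest ⊤}
  B1:   IN={e:2; rest ⊤}   OUT={e:2; rest ⊤}
  B2:   IN={e:2; rest ⊤}   OUT={b:4, e:2; rest ⊤}
  B3:   IN={b:4, e:2; rest ⊤}   OUT={b:4, e:2; rest ⊤}
  B4:   IN={b:4, e:2; rest ⊤}   OUT={b:4, e:2; rest ⊤}
  B5:   IN={b:4, e:2; rest ⊤}   OUT={b:4, e:2; rest ⊤}
  B6:   IN={b:4, e:2; rest ⊤}   OUT={b:4, c:-1, e:2; rest ⊤}

Merge at B6: IN[B6] = OUT[B3] ⊔ OUT[B5] = {a: ⊤, b: 4, c: ⊤, d: ⊤, e: 2, f: ⊤}
Applying B6's transfer function to that IN value gives OUT[B6] (row B6 above).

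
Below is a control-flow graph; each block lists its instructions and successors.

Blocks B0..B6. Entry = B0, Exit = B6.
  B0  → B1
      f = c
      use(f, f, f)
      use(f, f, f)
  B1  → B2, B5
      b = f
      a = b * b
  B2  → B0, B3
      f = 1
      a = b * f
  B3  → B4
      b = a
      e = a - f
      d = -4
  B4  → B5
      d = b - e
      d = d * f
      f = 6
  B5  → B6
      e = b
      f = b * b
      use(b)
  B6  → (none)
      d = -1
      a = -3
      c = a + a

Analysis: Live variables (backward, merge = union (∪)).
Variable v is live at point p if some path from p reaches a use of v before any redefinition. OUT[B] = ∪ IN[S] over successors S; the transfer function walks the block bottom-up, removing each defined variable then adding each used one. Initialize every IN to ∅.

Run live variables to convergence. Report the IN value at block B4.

Answer: {b, e, f}

Working:
Fixpoint table:
  B0:  IN={c}  OUT={c, f}
  B1:  IN={c, f}  OUT={b, c}
  B2:  IN={b, c}  OUT={a, c, f}
  B3:  IN={a, f}  OUT={b, e, f}
  B4:  IN={b, e, f}  OUT={b}
  B5:  IN={b}  OUT={}
  B6:  IN={}  OUT={}

Merge at B4: OUT[B4] = IN[B5] = {b}
Applying B4's transfer function to that OUT value gives IN[B4] (row B4 above).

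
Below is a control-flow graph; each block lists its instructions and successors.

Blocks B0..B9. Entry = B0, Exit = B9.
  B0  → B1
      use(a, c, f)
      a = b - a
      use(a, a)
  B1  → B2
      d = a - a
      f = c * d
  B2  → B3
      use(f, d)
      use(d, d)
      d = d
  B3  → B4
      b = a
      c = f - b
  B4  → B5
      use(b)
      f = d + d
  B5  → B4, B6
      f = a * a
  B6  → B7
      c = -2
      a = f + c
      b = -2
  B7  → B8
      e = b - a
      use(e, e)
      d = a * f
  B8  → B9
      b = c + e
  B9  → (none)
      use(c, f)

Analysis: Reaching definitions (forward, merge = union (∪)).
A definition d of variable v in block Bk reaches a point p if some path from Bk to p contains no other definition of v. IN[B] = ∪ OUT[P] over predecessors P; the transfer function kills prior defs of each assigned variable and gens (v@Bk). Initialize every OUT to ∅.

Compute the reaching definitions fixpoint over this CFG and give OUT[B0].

Per-block solution:
  B0:  IN={}  OUT={a@B0}
  B1:  IN={a@B0}  OUT={a@B0, d@B1, f@B1}
  B2:  IN={a@B0, d@B1, f@B1}  OUT={a@B0, d@B2, f@B1}
  B3:  IN={a@B0, d@B2, f@B1}  OUT={a@B0, b@B3, c@B3, d@B2, f@B1}
  B4:  IN={a@B0, b@B3, c@B3, d@B2, f@B1, f@B5}  OUT={a@B0, b@B3, c@B3, d@B2, f@B4}
  B5:  IN={a@B0, b@B3, c@B3, d@B2, f@B4}  OUT={a@B0, b@B3, c@B3, d@B2, f@B5}
  B6:  IN={a@B0, b@B3, c@B3, d@B2, f@B5}  OUT={a@B6, b@B6, c@B6, d@B2, f@B5}
  B7:  IN={a@B6, b@B6, c@B6, d@B2, f@B5}  OUT={a@B6, b@B6, c@B6, d@B7, e@B7, f@B5}
  B8:  IN={a@B6, b@B6, c@B6, d@B7, e@B7, f@B5}  OUT={a@B6, b@B8, c@B6, d@B7, e@B7, f@B5}
  B9:  IN={a@B6, b@B8, c@B6, d@B7, e@B7, f@B5}  OUT={a@B6, b@B8, c@B6, d@B7, e@B7, f@B5}

B0 is the boundary node: IN[B0] = {}
Applying B0's transfer function to that IN value gives OUT[B0] (row B0 above).

Answer: {a@B0}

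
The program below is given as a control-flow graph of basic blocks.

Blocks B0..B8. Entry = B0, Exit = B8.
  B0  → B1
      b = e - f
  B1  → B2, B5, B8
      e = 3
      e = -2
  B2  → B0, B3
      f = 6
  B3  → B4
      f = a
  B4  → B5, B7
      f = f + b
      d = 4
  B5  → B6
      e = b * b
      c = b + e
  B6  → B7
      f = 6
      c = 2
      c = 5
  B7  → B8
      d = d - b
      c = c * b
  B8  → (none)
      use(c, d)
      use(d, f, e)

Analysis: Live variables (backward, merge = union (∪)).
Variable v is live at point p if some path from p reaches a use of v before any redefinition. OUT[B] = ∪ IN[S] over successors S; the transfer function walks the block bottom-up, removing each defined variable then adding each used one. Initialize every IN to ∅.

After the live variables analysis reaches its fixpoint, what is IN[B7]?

Answer: {b, c, d, e, f}

Working:
Converged values:
  B0: | IN={a, c, d, e, f} | OUT={a, b, c, d, f}
  B1: | IN={a, b, c, d, f} | OUT={a, b, c, d, e, f}
  B2: | IN={a, b, c, d, e} | OUT={a, b, c, d, e, f}
  B3: | IN={a, b, c, e} | OUT={b, c, e, f}
  B4: | IN={b, c, e, f} | OUT={b, c, d, e, f}
  B5: | IN={b, d} | OUT={b, d, e}
  B6: | IN={b, d, e} | OUT={b, c, d, e, f}
  B7: | IN={b, c, d, e, f} | OUT={c, d, e, f}
  B8: | IN={c, d, e, f} | OUT={}

Merge at B7: OUT[B7] = IN[B8] = {c, d, e, f}
Applying B7's transfer function to that OUT value gives IN[B7] (row B7 above).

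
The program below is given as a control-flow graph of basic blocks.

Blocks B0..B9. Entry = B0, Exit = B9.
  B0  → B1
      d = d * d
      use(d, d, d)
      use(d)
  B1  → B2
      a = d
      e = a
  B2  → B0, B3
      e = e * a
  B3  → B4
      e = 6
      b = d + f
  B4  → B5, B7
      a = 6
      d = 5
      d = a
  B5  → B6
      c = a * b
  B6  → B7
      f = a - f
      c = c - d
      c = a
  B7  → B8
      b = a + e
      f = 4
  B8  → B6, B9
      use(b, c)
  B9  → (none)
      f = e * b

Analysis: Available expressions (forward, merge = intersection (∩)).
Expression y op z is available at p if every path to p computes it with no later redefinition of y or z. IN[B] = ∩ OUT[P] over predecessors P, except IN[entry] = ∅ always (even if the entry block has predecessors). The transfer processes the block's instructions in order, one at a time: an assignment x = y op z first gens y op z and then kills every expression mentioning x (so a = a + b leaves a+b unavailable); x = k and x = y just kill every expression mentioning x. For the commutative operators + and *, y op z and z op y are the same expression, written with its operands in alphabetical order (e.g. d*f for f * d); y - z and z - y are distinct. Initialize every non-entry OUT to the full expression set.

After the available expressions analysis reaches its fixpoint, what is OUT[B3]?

Answer: {d+f}

Trace:
Converged values:
  B0:  IN={}  OUT={}
  B1:  IN={}  OUT={}
  B2:  IN={}  OUT={}
  B3:  IN={}  OUT={d+f}
  B4:  IN={d+f}  OUT={}
  B5:  IN={}  OUT={a*b}
  B6:  IN={}  OUT={}
  B7:  IN={}  OUT={a+e}
  B8:  IN={a+e}  OUT={a+e}
  B9:  IN={a+e}  OUT={a+e, b*e}

Merge at B3: IN[B3] = OUT[B2] = {}
Applying B3's transfer function to that IN value gives OUT[B3] (row B3 above).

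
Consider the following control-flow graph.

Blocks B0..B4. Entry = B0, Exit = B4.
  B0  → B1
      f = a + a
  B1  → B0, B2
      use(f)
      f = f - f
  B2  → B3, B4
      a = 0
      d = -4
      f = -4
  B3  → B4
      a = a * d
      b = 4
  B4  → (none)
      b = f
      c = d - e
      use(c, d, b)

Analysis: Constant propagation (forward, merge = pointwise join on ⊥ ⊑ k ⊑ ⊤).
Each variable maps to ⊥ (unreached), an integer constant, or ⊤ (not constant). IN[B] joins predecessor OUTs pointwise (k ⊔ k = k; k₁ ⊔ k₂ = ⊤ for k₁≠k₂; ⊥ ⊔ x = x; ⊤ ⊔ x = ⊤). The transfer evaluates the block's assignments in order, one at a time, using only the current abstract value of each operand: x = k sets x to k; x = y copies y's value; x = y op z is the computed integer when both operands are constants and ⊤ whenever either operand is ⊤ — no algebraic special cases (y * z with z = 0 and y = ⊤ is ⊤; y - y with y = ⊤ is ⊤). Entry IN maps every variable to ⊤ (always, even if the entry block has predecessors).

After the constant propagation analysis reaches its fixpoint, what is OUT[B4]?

Answer: {a: 0, b: -4, c: ⊤, d: -4, e: ⊤, f: -4}

Working:
Per-block solution:
  B0:  IN=(all ⊤)  OUT=(all ⊤)
  B1:  IN=(all ⊤)  OUT=(all ⊤)
  B2:  IN=(all ⊤)  OUT={a:0, d:-4, f:-4; rest ⊤}
  B3:  IN={a:0, d:-4, f:-4; rest ⊤}  OUT={a:0, b:4, d:-4, f:-4; rest ⊤}
  B4:  IN={a:0, d:-4, f:-4; rest ⊤}  OUT={a:0, b:-4, d:-4, f:-4; rest ⊤}

Merge at B4: IN[B4] = OUT[B2] ⊔ OUT[B3] = {a: 0, b: ⊤, c: ⊤, d: -4, e: ⊤, f: -4}
Applying B4's transfer function to that IN value gives OUT[B4] (row B4 above).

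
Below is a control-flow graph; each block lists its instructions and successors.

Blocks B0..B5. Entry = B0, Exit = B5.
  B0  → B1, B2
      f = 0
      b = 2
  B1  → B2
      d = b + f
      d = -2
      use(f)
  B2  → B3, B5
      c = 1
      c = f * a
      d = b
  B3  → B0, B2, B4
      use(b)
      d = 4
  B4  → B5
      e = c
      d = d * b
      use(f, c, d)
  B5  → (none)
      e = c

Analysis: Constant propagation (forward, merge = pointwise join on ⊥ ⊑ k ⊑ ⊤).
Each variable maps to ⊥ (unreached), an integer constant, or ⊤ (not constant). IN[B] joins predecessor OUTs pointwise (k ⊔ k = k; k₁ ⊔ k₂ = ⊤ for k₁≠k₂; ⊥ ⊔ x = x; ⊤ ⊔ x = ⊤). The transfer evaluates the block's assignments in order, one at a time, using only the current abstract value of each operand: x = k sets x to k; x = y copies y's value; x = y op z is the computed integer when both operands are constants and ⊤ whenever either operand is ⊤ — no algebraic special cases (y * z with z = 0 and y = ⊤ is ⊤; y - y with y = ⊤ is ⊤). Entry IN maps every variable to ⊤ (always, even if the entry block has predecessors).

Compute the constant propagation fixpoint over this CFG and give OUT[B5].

Fixpoint table:
  B0:   IN=(all ⊤)   OUT={b:2, f:0; rest ⊤}
  B1:   IN={b:2, f:0; rest ⊤}   OUT={b:2, d:-2, f:0; rest ⊤}
  B2:   IN={b:2, f:0; rest ⊤}   OUT={b:2, d:2, f:0; rest ⊤}
  B3:   IN={b:2, d:2, f:0; rest ⊤}   OUT={b:2, d:4, f:0; rest ⊤}
  B4:   IN={b:2, d:4, f:0; rest ⊤}   OUT={b:2, d:8, f:0; rest ⊤}
  B5:   IN={b:2, f:0; rest ⊤}   OUT={b:2, f:0; rest ⊤}

Merge at B5: IN[B5] = OUT[B2] ⊔ OUT[B4] = {a: ⊤, b: 2, c: ⊤, d: ⊤, e: ⊤, f: 0}
Applying B5's transfer function to that IN value gives OUT[B5] (row B5 above).

Answer: {a: ⊤, b: 2, c: ⊤, d: ⊤, e: ⊤, f: 0}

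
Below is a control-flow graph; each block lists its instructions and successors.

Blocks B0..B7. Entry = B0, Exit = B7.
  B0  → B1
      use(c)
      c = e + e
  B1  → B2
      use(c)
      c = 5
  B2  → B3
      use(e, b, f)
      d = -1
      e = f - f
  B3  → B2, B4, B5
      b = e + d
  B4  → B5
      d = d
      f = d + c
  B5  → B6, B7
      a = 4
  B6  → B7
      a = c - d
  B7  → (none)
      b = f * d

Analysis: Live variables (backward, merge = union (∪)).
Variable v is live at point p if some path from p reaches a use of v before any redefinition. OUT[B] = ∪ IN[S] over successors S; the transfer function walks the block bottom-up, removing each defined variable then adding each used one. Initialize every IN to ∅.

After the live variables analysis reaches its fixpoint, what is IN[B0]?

Answer: {b, c, e, f}

Working:
Fixpoint table:
  B0:  IN={b, c, e, f}  OUT={b, c, e, f}
  B1:  IN={b, c, e, f}  OUT={b, c, e, f}
  B2:  IN={b, c, e, f}  OUT={c, d, e, f}
  B3:  IN={c, d, e, f}  OUT={b, c, d, e, f}
  B4:  IN={c, d}  OUT={c, d, f}
  B5:  IN={c, d, f}  OUT={c, d, f}
  B6:  IN={c, d, f}  OUT={d, f}
  B7:  IN={d, f}  OUT={}

Merge at B0: OUT[B0] = IN[B1] = {b, c, e, f}
Applying B0's transfer function to that OUT value gives IN[B0] (row B0 above).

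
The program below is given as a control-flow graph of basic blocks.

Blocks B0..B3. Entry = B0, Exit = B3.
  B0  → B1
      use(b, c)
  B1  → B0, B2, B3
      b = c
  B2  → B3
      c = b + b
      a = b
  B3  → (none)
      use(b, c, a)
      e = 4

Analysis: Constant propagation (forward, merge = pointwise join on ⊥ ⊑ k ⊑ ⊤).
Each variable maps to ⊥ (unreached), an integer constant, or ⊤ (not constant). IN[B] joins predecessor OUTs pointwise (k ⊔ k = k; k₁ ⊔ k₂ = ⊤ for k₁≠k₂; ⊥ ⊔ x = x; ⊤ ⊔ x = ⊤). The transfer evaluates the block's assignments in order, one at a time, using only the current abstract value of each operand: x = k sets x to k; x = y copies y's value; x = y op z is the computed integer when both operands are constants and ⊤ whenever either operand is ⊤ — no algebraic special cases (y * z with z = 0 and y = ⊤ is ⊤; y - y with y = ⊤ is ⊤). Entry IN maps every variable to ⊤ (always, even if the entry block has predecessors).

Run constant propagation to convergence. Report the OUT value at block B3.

Converged values:
  B0:   IN=(all ⊤)   OUT=(all ⊤)
  B1:   IN=(all ⊤)   OUT=(all ⊤)
  B2:   IN=(all ⊤)   OUT=(all ⊤)
  B3:   IN=(all ⊤)   OUT={e:4; rest ⊤}

Merge at B3: IN[B3] = OUT[B1] ⊔ OUT[B2] = {a: ⊤, b: ⊤, c: ⊤, d: ⊤, e: ⊤, f: ⊤}
Applying B3's transfer function to that IN value gives OUT[B3] (row B3 above).

Answer: {a: ⊤, b: ⊤, c: ⊤, d: ⊤, e: 4, f: ⊤}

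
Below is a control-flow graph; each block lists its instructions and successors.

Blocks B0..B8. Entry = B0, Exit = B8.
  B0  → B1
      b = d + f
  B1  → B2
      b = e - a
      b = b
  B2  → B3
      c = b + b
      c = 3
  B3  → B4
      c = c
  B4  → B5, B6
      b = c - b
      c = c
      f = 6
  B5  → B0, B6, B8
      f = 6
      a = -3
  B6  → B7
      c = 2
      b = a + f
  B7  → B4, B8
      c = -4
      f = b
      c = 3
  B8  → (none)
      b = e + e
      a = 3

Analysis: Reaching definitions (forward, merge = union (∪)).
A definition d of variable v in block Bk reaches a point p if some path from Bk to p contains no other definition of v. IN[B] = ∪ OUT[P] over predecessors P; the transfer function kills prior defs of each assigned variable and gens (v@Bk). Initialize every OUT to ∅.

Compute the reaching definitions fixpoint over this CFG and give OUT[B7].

Answer: {a@B5, b@B6, c@B7, f@B7}

Derivation:
Converged values:
  B0:   IN={a@B5, b@B4, c@B4, f@B5}   OUT={a@B5, b@B0, c@B4, f@B5}
  B1:   IN={a@B5, b@B0, c@B4, f@B5}   OUT={a@B5, b@B1, c@B4, f@B5}
  B2:   IN={a@B5, b@B1, c@B4, f@B5}   OUT={a@B5, b@B1, c@B2, f@B5}
  B3:   IN={a@B5, b@B1, c@B2, f@B5}   OUT={a@B5, b@B1, c@B3, f@B5}
  B4:   IN={a@B5, b@B1, b@B6, c@B3, c@B7, f@B5, f@B7}   OUT={a@B5, b@B4, c@B4, f@B4}
  B5:   IN={a@B5, b@B4, c@B4, f@B4}   OUT={a@B5, b@B4, c@B4, f@B5}
  B6:   IN={a@B5, b@B4, c@B4, f@B4, f@B5}   OUT={a@B5, b@B6, c@B6, f@B4, f@B5}
  B7:   IN={a@B5, b@B6, c@B6, f@B4, f@B5}   OUT={a@B5, b@B6, c@B7, f@B7}
  B8:   IN={a@B5, b@B4, b@B6, c@B4, c@B7, f@B5, f@B7}   OUT={a@B8, b@B8, c@B4, c@B7, f@B5, f@B7}

Merge at B7: IN[B7] = OUT[B6] = {a@B5, b@B6, c@B6, f@B4, f@B5}
Applying B7's transfer function to that IN value gives OUT[B7] (row B7 above).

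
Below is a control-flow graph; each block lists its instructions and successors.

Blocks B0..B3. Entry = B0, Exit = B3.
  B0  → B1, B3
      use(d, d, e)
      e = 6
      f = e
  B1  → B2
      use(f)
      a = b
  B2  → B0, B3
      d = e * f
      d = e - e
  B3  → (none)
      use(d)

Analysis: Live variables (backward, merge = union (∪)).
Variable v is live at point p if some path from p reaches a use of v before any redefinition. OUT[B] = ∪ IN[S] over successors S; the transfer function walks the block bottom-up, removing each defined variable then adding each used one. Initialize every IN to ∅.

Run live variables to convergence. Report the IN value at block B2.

Per-block solution:
  B0:   IN={b, d, e}   OUT={b, d, e, f}
  B1:   IN={b, e, f}   OUT={b, e, f}
  B2:   IN={b, e, f}   OUT={b, d, e}
  B3:   IN={d}   OUT={}

Merge at B2: OUT[B2] = IN[B0] ⊔ IN[B3] = {b, d, e}
Applying B2's transfer function to that OUT value gives IN[B2] (row B2 above).

Answer: {b, e, f}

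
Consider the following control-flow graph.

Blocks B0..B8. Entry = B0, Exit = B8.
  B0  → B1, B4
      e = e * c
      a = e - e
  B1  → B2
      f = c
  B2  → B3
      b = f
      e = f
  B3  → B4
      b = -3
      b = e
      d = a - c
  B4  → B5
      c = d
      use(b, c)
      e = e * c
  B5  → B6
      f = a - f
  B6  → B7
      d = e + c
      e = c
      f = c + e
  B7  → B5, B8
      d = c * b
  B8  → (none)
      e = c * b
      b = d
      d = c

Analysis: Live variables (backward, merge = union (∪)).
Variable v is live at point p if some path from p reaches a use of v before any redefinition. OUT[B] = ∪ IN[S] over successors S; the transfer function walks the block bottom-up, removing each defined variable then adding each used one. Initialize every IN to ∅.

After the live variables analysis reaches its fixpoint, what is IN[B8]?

Per-block solution:
  B0:  IN={b, c, d, e, f}  OUT={a, b, c, d, e, f}
  B1:  IN={a, c}  OUT={a, c, f}
  B2:  IN={a, c, f}  OUT={a, c, e, f}
  B3:  IN={a, c, e, f}  OUT={a, b, d, e, f}
  B4:  IN={a, b, d, e, f}  OUT={a, b, c, e, f}
  B5:  IN={a, b, c, e, f}  OUT={a, b, c, e}
  B6:  IN={a, b, c, e}  OUT={a, b, c, e, f}
  B7:  IN={a, b, c, e, f}  OUT={a, b, c, d, e, f}
  B8:  IN={b, c, d}  OUT={}

B8 is the boundary node: OUT[B8] = {}
Applying B8's transfer function to that OUT value gives IN[B8] (row B8 above).

Answer: {b, c, d}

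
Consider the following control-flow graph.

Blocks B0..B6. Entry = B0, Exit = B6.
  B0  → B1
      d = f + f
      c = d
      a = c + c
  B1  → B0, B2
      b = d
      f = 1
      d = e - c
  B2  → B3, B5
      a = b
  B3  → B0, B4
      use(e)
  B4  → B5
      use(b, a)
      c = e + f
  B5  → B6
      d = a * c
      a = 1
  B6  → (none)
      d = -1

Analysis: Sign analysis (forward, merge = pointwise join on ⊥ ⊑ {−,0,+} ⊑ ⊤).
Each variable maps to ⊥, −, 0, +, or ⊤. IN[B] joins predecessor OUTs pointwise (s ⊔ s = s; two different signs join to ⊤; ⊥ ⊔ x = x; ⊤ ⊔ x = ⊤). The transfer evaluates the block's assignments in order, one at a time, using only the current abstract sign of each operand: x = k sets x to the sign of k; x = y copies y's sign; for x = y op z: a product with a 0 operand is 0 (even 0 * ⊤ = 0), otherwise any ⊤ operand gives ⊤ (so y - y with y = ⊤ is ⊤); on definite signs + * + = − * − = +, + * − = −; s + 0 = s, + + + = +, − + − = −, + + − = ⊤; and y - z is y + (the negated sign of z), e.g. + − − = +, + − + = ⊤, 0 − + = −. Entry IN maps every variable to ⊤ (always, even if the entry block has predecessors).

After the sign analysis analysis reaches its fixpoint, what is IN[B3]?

Answer: {a: ⊤, b: ⊤, c: ⊤, d: ⊤, e: ⊤, f: +}

Trace:
Fixpoint table:
  B0: | IN=(all ⊤) | OUT=(all ⊤)
  B1: | IN=(all ⊤) | OUT={f:+; rest ⊤}
  B2: | IN={f:+; rest ⊤} | OUT={f:+; rest ⊤}
  B3: | IN={f:+; rest ⊤} | OUT={f:+; rest ⊤}
  B4: | IN={f:+; rest ⊤} | OUT={f:+; rest ⊤}
  B5: | IN={f:+; rest ⊤} | OUT={a:+, f:+; rest ⊤}
  B6: | IN={a:+, f:+; rest ⊤} | OUT={a:+, d:-, f:+; rest ⊤}

Merge at B3: IN[B3] = OUT[B2] = {a: ⊤, b: ⊤, c: ⊤, d: ⊤, e: ⊤, f: +}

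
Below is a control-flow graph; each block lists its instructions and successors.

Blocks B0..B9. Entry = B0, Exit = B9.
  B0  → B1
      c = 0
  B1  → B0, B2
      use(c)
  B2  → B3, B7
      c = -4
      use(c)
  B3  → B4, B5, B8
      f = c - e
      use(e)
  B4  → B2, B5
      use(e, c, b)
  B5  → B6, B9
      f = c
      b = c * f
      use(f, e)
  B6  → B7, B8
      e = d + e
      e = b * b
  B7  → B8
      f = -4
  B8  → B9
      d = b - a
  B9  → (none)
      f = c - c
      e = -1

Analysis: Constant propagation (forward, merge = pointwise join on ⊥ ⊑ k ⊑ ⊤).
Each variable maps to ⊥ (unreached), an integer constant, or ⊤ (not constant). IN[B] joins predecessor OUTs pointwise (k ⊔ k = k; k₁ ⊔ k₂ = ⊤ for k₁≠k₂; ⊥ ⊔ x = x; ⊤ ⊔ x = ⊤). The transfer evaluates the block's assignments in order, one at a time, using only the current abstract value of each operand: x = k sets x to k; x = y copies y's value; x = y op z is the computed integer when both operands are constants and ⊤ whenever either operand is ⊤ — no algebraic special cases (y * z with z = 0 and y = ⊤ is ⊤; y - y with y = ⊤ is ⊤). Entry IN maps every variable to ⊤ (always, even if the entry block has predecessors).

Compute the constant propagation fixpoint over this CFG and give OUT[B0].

Answer: {a: ⊤, b: ⊤, c: 0, d: ⊤, e: ⊤, f: ⊤}

Working:
Per-block solution:
  B0: | IN=(all ⊤) | OUT={c:0; rest ⊤}
  B1: | IN={c:0; rest ⊤} | OUT={c:0; rest ⊤}
  B2: | IN=(all ⊤) | OUT={c:-4; rest ⊤}
  B3: | IN={c:-4; rest ⊤} | OUT={c:-4; rest ⊤}
  B4: | IN={c:-4; rest ⊤} | OUT={c:-4; rest ⊤}
  B5: | IN={c:-4; rest ⊤} | OUT={b:16, c:-4, f:-4; rest ⊤}
  B6: | IN={b:16, c:-4, f:-4; rest ⊤} | OUT={b:16, c:-4, e:256, f:-4; rest ⊤}
  B7: | IN={c:-4; rest ⊤} | OUT={c:-4, f:-4; rest ⊤}
  B8: | IN={c:-4; rest ⊤} | OUT={c:-4; rest ⊤}
  B9: | IN={c:-4; rest ⊤} | OUT={c:-4, e:-1, f:0; rest ⊤}

Merge at B0 (entry node, so the boundary value (all ⊤) is joined with the incoming edge(s)): IN[B0] = (all ⊤) ⊔ OUT[B1] = {a: ⊤, b: ⊤, c: ⊤, d: ⊤, e: ⊤, f: ⊤}
Applying B0's transfer function to that IN value gives OUT[B0] (row B0 above).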